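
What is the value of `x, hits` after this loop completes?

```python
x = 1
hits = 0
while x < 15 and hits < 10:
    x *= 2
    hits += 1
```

Double until >= 15 or 10 iterations
`x, hits` takes the values: (1, 0) → (2, 0) → (2, 1) → (4, 1) → (4, 2) → (8, 2) → (8, 3) → (16, 3) → (16, 4)

Answer: 16, 4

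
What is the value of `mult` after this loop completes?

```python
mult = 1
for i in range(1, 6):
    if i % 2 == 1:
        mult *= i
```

Product of odd numbers 1 to 5
`mult` takes the values: 1 → 3 → 15

Answer: 15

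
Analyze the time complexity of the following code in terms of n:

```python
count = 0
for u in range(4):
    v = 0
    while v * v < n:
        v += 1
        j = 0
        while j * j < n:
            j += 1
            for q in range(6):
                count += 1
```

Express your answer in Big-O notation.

Each loop level contributes: 1 × √n × √n × 1. Multiplying the contributions gives O(n).

Answer: O(n)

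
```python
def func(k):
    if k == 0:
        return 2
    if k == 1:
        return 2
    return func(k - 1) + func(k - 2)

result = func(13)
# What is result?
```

Build up from base cases: func(0)=2, func(1)=2, func(2)=4, func(3)=6, func(4)=10, func(5)=16, func(6)=26, ..., func(13)=754

Answer: 754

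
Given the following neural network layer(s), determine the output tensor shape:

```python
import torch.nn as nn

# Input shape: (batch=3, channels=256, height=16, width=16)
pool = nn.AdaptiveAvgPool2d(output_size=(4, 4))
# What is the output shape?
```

Input: (3, 256, 16, 16) -> Output: (3, 256, 4, 4)

Answer: (3, 256, 4, 4)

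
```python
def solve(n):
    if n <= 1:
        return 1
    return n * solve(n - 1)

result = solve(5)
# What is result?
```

solve(5) = 5 * 4 * 3 * 2 * 1 = 120

Answer: 120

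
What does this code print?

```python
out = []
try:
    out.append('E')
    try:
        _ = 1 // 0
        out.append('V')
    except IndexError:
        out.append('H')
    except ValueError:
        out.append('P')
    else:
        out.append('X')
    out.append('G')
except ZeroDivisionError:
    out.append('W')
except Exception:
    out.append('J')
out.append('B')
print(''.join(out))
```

Execution trace: 'E' (try body) → 'W' (except ZeroDivisionError) → 'B' (after the try/except). Output: EWB

Answer: EWB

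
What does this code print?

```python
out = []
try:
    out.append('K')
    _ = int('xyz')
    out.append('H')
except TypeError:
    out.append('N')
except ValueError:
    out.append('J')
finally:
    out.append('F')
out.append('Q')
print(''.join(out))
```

Execution trace: 'K' (try body) → 'J' (except ValueError) → 'F' (finally) → 'Q' (after the try/except). Output: KJFQ

Answer: KJFQ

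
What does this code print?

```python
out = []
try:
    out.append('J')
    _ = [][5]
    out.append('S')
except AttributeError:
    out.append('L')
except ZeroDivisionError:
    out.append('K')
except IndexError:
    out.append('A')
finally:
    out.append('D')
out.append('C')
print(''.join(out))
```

Execution trace: 'J' (try body) → 'A' (except IndexError) → 'D' (finally) → 'C' (after the try/except). Output: JADC

Answer: JADC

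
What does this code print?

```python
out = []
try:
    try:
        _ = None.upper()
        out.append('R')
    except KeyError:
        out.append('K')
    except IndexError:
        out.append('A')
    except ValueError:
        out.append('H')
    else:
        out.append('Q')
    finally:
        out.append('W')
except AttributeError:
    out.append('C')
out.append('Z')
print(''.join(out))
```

Execution trace: 'W' (inner finally) → 'C' (outer except AttributeError) → 'Z' (after the try/except). Output: WCZ

Answer: WCZ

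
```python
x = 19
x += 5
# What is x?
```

Trace:
`x = 19` → x = 19
`x += 5` → x = 24
So x = 24

Answer: 24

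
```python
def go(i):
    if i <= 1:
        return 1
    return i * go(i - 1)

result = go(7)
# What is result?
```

go(7) = 7 * 6 * 5 * 4 * 3 * 2 * 1 = 5040

Answer: 5040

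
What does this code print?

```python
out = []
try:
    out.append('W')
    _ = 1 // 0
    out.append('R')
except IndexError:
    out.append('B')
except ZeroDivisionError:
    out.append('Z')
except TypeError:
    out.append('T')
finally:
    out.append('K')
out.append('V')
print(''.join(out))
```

Execution trace: 'W' (try body) → 'Z' (except ZeroDivisionError) → 'K' (finally) → 'V' (after the try/except). Output: WZKV

Answer: WZKV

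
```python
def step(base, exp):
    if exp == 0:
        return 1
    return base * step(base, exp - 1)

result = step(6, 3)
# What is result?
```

step(6, 3) = 6 * 6 * 6 = 216

Answer: 216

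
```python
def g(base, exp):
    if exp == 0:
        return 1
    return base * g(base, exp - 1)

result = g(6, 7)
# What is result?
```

g(6, 7) = 6 * 6 * 6 * 6 * 6 * 6 * 6 = 279936

Answer: 279936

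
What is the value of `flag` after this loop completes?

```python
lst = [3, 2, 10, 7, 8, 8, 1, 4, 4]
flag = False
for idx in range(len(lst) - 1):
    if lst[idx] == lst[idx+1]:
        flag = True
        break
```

Check consecutive duplicates in [3, 2, 10, 7, 8, 8, 1, 4, 4]
`flag` takes the values: False → True

Answer: True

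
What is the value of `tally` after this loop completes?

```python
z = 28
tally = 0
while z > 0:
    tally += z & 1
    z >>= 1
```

Count set bits in 28 (binary: 0b11100)
`tally` takes the values: 0 → 1 → 2 → 3

Answer: 3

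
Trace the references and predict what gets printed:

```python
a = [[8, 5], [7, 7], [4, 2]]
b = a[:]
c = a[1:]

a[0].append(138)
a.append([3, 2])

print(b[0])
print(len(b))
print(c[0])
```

Key concept: slice with nested mutation.
Step by step:
`a = [[8, 5], [7, 7], [4, 2]]` → a = [[8, 5], [7, 7], [4, 2]]
`b = a[:]` → b = [[8, 5], [7, 7], [4, 2]]
`c = a[1:]` → c = [[7, 7], [4, 2]]
`a[0].append(138)` → a = [[8, 5, 138], [7, 7], [4, 2]]; b = [[8, 5, 138], [7, 7], [4, 2]]
`a.append([3, 2])` → a = [[8, 5, 138], [7, 7], [4, 2], [3, 2]]
`print(b[0])` → prints [8, 5, 138]
`print(len(b))` → prints 3
`print(c[0])` → prints [7, 7]

Answer:
[8, 5, 138]
3
[7, 7]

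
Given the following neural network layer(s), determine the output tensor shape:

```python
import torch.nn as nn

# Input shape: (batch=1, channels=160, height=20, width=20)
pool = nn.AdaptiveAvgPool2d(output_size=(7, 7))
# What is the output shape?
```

Input: (1, 160, 20, 20) -> Output: (1, 160, 7, 7)

Answer: (1, 160, 7, 7)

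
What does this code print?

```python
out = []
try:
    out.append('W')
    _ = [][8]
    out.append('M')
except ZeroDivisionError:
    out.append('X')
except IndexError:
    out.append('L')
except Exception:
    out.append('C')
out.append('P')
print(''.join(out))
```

Execution trace: 'W' (try body) → 'L' (except IndexError) → 'P' (after the try/except). Output: WLP

Answer: WLP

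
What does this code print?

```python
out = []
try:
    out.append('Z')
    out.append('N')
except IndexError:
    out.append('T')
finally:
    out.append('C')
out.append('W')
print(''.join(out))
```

Execution trace: 'Z' (try body) → 'N' (try body, no exception) → 'C' (finally) → 'W' (after the try/except). Output: ZNCW

Answer: ZNCW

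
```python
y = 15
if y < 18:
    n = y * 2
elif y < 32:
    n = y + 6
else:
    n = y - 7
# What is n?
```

Trace:
`y = 15` → y = 15
`if y < 18: ...` → y < 18 is True → n = 30
So n = 30

Answer: 30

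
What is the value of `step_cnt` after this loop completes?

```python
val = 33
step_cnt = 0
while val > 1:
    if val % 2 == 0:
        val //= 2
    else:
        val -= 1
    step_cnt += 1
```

Steps to reduce 33 to 1
`step_cnt` takes the values: 0 → 1 → 2 → 3 → 4 → 5 → 6

Answer: 6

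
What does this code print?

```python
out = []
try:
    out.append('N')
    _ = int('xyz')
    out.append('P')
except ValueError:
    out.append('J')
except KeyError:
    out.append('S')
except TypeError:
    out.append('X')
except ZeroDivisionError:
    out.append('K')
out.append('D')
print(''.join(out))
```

Execution trace: 'N' (try body) → 'J' (except ValueError) → 'D' (after the try/except). Output: NJD

Answer: NJD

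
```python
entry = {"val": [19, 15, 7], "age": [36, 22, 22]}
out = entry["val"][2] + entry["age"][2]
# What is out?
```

Trace:
`entry = {"val": [19, 15, 7], "age": [36, 22, 22]}` → entry = {'val': [19, 15, 7], 'age': [36, 22, 22]}
`out = entry["val"][2] + entry["age"][2]` → out = 29
So out = 29

Answer: 29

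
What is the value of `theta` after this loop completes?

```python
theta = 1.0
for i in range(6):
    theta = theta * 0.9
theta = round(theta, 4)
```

Exponential decay: 1.0 * 0.9^6
`theta` takes the values: 1.0 → 0.9 → 0.81 → 0.729 → 0.6561 → 0.59049 → 0.531441 → 0.5314

Answer: 0.5314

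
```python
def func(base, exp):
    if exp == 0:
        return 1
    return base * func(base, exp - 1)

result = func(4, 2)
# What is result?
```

func(4, 2) = 4 * 4 = 16

Answer: 16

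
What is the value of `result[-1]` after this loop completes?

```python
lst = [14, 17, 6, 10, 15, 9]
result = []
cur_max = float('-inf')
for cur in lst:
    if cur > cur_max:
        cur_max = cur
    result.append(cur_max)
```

Running max ends at 17
`result` takes the values: [] → [14] → [14, 17] → [14, 17, 17] → [14, 17, 17, 17] → [14, 17, 17, 17, 17] → [14, 17, 17, 17, 17, 17]
So `result[-1]` = 17

Answer: 17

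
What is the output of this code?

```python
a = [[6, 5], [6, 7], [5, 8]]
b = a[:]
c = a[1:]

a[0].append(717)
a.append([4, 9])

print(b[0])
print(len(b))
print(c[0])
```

Key concept: slice with nested mutation.
Step by step:
`a = [[6, 5], [6, 7], [5, 8]]` → a = [[6, 5], [6, 7], [5, 8]]
`b = a[:]` → b = [[6, 5], [6, 7], [5, 8]]
`c = a[1:]` → c = [[6, 7], [5, 8]]
`a[0].append(717)` → a = [[6, 5, 717], [6, 7], [5, 8]]; b = [[6, 5, 717], [6, 7], [5, 8]]
`a.append([4, 9])` → a = [[6, 5, 717], [6, 7], [5, 8], [4, 9]]
`print(b[0])` → prints [6, 5, 717]
`print(len(b))` → prints 3
`print(c[0])` → prints [6, 7]

Answer:
[6, 5, 717]
3
[6, 7]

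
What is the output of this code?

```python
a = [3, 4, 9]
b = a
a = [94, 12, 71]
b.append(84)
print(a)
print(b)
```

Key concept: rebinding vs mutation: a is rebound to a new list, b still points at the original.
Step by step:
`a = [3, 4, 9]` → a = [3, 4, 9]
`b = a` → b = [3, 4, 9] (same object as a)
`a = [94, 12, 71]` → a = [94, 12, 71]
`b.append(84)` → b = [3, 4, 9, 84]
`print(a)` → prints [94, 12, 71]
`print(b)` → prints [3, 4, 9, 84]

Answer:
[94, 12, 71]
[3, 4, 9, 84]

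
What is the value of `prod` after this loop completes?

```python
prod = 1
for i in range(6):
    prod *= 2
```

2^6 = 64
`prod` takes the values: 1 → 2 → 4 → 8 → 16 → 32 → 64

Answer: 64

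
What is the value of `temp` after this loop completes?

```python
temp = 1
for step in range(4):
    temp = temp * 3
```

Multiply by 3, 4 times: 1 * 3^4 = 81
`temp` takes the values: 1 → 3 → 9 → 27 → 81

Answer: 81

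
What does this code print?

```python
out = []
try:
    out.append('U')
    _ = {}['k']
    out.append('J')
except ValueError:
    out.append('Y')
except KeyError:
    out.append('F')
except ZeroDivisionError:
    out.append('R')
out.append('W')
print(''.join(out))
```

Execution trace: 'U' (try body) → 'F' (except KeyError) → 'W' (after the try/except). Output: UFW

Answer: UFW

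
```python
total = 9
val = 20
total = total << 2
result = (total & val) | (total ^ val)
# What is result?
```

Trace:
`total = 9` → total = 9
`val = 20` → val = 20
`total = total << 2` → total = 36
`result = (total & val) | (total ^ val)` → result = 52
So result = 52

Answer: 52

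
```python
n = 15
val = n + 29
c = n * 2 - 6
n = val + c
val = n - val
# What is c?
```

Trace:
`n = 15` → n = 15
`val = n + 29` → val = 44
`c = n * 2 - 6` → c = 24
`n = val + c` → n = 68
`val = n - val` → val = 24
So c = 24

Answer: 24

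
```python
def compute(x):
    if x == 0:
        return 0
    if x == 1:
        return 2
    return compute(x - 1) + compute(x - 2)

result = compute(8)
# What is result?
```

Build up from base cases: compute(0)=0, compute(1)=2, compute(2)=2, compute(3)=4, compute(4)=6, compute(5)=10, compute(6)=16, ..., compute(8)=42

Answer: 42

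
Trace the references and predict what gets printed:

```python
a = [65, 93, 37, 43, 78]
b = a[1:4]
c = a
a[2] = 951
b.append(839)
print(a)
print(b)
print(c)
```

Key concept: slice vs alias.
Step by step:
`a = [65, 93, 37, 43, 78]` → a = [65, 93, 37, 43, 78]
`b = a[1:4]` → b = [93, 37, 43]
`c = a` → c = [65, 93, 37, 43, 78] (same object as a)
`a[2] = 951` → a = [65, 93, 951, 43, 78] (same object as c); c = [65, 93, 951, 43, 78] (same object as a)
`b.append(839)` → b = [93, 37, 43, 839]
`print(a)` → prints [65, 93, 951, 43, 78]
`print(b)` → prints [93, 37, 43, 839]
`print(c)` → prints [65, 93, 951, 43, 78]

Answer:
[65, 93, 951, 43, 78]
[93, 37, 43, 839]
[65, 93, 951, 43, 78]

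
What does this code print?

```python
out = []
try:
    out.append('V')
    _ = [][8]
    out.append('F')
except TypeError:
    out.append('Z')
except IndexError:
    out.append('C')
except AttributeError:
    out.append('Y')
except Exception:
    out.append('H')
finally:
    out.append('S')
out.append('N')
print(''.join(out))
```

Execution trace: 'V' (try body) → 'C' (except IndexError) → 'S' (finally) → 'N' (after the try/except). Output: VCSN

Answer: VCSN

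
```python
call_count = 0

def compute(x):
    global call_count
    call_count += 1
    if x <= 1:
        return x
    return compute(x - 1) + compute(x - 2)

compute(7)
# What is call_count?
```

Calls(x) = 1 + Calls(x-1) + Calls(x-2); Calls(0)=Calls(1)=1. For x=7 this gives 41.

Answer: 41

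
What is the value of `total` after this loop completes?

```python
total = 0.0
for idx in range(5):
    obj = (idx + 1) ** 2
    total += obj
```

Sum of squared losses 1² + 2² + ... + 5²
`total` takes the values: 0.0 → 1.0 → 5.0 → 14.0 → 30.0 → 55.0

Answer: 55.0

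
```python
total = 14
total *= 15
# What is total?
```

Trace:
`total = 14` → total = 14
`total *= 15` → total = 210
So total = 210

Answer: 210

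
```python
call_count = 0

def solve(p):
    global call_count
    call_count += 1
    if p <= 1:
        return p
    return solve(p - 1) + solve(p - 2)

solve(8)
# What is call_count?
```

Calls(p) = 1 + Calls(p-1) + Calls(p-2); Calls(0)=Calls(1)=1. For p=8 this gives 67.

Answer: 67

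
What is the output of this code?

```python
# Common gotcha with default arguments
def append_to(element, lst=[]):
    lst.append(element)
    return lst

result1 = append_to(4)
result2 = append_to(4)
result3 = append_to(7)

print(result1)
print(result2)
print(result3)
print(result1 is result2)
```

Key concept: mutable default argument gotcha.
Step by step:
`result1 = append_to(4)` → result1 = [4]
`result2 = append_to(4)` → result1 = [4, 4] (same object as result2); result2 = [4, 4] (same object as result1)
`result3 = append_to(7)` → result1 = [4, 4, 7] (same object as result2, result3); result2 = [4, 4, 7] (same object as result1, result3); result3 = [4, 4, 7] (same object as result1, result2)
`print(result1)` → prints [4, 4, 7]
`print(result2)` → prints [4, 4, 7]
`print(result3)` → prints [4, 4, 7]
`print(result1 is result2)` → prints True

Answer:
[4, 4, 7]
[4, 4, 7]
[4, 4, 7]
True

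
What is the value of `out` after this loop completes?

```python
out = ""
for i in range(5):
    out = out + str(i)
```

Concatenate digits 0 to 4
`out` takes the values: "" → "0" → "01" → "012" → "0123" → "01234"

Answer: "01234"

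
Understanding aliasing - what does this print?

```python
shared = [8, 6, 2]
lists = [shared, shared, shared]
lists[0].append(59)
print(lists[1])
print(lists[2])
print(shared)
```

Key concept: list of same reference.
Step by step:
`shared = [8, 6, 2]` → shared = [8, 6, 2]
`lists = [shared, shared, shared]` → lists = [[8, 6, 2], [8, 6, 2], [8, 6, 2]]
`lists[0].append(59)` → shared = [8, 6, 2, 59]; lists = [[8, 6, 2, 59], [8, 6, 2, 59], [8, 6, 2, 59]]
`print(lists[1])` → prints [8, 6, 2, 59]
`print(lists[2])` → prints [8, 6, 2, 59]
`print(shared)` → prints [8, 6, 2, 59]

Answer:
[8, 6, 2, 59]
[8, 6, 2, 59]
[8, 6, 2, 59]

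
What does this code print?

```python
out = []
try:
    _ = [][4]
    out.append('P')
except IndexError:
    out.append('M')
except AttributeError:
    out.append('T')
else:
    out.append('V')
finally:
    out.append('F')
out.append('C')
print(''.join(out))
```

Execution trace: 'M' (except IndexError) → 'F' (finally) → 'C' (after the try/except). Output: MFC

Answer: MFC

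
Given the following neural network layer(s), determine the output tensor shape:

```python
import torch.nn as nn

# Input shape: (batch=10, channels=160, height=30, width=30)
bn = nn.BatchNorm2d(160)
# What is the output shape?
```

Input: (10, 160, 30, 30) -> Output: (10, 160, 30, 30)

Answer: (10, 160, 30, 30)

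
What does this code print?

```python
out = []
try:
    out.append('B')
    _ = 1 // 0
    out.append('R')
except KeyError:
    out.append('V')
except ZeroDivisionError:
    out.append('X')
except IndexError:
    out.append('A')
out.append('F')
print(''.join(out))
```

Execution trace: 'B' (try body) → 'X' (except ZeroDivisionError) → 'F' (after the try/except). Output: BXF

Answer: BXF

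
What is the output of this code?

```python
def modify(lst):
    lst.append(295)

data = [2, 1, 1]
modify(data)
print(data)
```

Key concept: function modifies passed list.
Step by step:
`data = [2, 1, 1]` → data = [2, 1, 1]
`modify(data)` → data = [2, 1, 1, 295]
`print(data)` → prints [2, 1, 1, 295]

Answer: [2, 1, 1, 295]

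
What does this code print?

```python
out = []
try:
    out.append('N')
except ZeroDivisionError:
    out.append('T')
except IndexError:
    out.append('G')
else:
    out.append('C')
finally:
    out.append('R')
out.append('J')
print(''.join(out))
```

Execution trace: 'N' (try body, no exception) → 'C' (else) → 'R' (finally) → 'J' (after the try/except). Output: NCRJ

Answer: NCRJ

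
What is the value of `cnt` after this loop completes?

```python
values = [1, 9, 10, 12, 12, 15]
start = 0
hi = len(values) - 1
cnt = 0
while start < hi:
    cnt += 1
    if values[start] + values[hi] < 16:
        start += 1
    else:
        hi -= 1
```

Steps to find pair summing to 16
`cnt` takes the values: 0 → 1 → 2 → 3 → 4 → 5

Answer: 5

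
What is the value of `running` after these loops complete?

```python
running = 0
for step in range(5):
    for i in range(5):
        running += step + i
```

Sum of all step+i for step,i in 5x5
`running` takes the values: 0 → 1 → 3 → 6 → 10 → 11 → 13 → 16 → 20 → 25 → 27 → 30 → 34 → 39 → 45 → 48 → 52 → 57 → 63 → 70 → 74 → 79 → 85 → 92 → 100

Answer: 100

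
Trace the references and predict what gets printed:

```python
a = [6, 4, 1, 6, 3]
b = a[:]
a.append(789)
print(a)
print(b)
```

Key concept: slice [:] creates copy.
Step by step:
`a = [6, 4, 1, 6, 3]` → a = [6, 4, 1, 6, 3]
`b = a[:]` → b = [6, 4, 1, 6, 3]
`a.append(789)` → a = [6, 4, 1, 6, 3, 789]
`print(a)` → prints [6, 4, 1, 6, 3, 789]
`print(b)` → prints [6, 4, 1, 6, 3]

Answer:
[6, 4, 1, 6, 3, 789]
[6, 4, 1, 6, 3]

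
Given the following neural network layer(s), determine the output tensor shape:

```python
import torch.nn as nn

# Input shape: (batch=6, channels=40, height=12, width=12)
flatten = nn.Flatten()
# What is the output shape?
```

Input: (6, 40, 12, 12) -> Output: (6, 5760)

Answer: (6, 5760)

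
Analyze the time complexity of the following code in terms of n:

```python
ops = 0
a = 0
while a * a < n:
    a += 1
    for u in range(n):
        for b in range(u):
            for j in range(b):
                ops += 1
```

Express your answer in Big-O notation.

Each loop level contributes: √n × n × n × n. Multiplying the contributions gives O(n^3√n).

Answer: O(n^3√n)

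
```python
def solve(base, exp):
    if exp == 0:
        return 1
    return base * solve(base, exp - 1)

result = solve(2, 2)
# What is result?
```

solve(2, 2) = 2 * 2 = 4

Answer: 4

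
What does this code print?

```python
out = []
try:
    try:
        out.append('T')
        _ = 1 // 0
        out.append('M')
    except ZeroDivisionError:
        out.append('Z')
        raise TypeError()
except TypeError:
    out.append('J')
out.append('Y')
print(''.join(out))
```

Execution trace: 'T' (inner try body) → 'Z' (inner except ZeroDivisionError) → 'J' (outer except TypeError) → 'Y' (after the try/except). Output: TZJY

Answer: TZJY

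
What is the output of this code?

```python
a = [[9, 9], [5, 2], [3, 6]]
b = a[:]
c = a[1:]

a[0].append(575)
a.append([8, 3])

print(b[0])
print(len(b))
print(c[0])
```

Key concept: slice with nested mutation.
Step by step:
`a = [[9, 9], [5, 2], [3, 6]]` → a = [[9, 9], [5, 2], [3, 6]]
`b = a[:]` → b = [[9, 9], [5, 2], [3, 6]]
`c = a[1:]` → c = [[5, 2], [3, 6]]
`a[0].append(575)` → a = [[9, 9, 575], [5, 2], [3, 6]]; b = [[9, 9, 575], [5, 2], [3, 6]]
`a.append([8, 3])` → a = [[9, 9, 575], [5, 2], [3, 6], [8, 3]]
`print(b[0])` → prints [9, 9, 575]
`print(len(b))` → prints 3
`print(c[0])` → prints [5, 2]

Answer:
[9, 9, 575]
3
[5, 2]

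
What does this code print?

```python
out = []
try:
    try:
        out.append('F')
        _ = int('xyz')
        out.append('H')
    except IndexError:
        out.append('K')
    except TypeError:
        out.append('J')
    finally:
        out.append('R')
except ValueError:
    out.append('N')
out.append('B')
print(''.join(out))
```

Execution trace: 'F' (inner try body) → 'R' (inner finally) → 'N' (outer except ValueError) → 'B' (after the try/except). Output: FRNB

Answer: FRNB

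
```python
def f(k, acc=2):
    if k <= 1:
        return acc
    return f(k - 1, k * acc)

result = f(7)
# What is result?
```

Accumulator trace (n, acc): (7, 2) -> (6, 14) -> (5, 84) -> (4, 420) -> (3, 1680) -> (2, 5040) -> (1, 10080) -> return 10080

Answer: 10080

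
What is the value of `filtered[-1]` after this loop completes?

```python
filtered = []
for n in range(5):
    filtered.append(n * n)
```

Last element of squares 0 to 4
`filtered` takes the values: [] → [0] → [0, 1] → [0, 1, 4] → [0, 1, 4, 9] → [0, 1, 4, 9, 16]
So `filtered[-1]` = 16

Answer: 16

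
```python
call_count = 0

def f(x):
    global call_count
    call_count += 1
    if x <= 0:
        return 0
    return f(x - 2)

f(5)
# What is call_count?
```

Linear recursion stepping by 2: 4 calls from x=5 down to ≤0.

Answer: 4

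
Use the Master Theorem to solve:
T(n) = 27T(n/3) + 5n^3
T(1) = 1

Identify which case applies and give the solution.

a=27, b=3, f(n)=5n^3. log_3(27) = 3. Since c=3 = 3, Case 2 applies: T(n) = Θ(n^log_b(a) · log n) = O(n^3 log n).

Answer: O(n^3 log n) - Case 2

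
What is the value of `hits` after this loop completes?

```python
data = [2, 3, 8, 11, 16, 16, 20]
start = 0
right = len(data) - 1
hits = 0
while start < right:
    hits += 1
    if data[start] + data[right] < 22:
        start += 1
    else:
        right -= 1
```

Steps to find pair summing to 22
`hits` takes the values: 0 → 1 → 2 → 3 → 4 → 5 → 6

Answer: 6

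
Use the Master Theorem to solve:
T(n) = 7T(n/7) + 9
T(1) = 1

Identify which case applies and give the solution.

a=7, b=7, f(n)=9. log_7(7) = 1. Since c=0 < 1, Case 1 applies: T(n) = Θ(n^log_b(a)) = O(n).

Answer: O(n) - Case 1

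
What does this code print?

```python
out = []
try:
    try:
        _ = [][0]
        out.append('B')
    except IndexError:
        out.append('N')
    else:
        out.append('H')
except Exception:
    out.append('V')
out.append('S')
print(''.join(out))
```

Execution trace: 'N' (inner except IndexError) → 'S' (after the try/except). Output: NS

Answer: NS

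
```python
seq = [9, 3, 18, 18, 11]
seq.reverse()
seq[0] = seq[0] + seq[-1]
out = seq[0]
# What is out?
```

Trace:
`seq = [9, 3, 18, 18, 11]` → seq = [9, 3, 18, 18, 11]
`seq.reverse()` → seq = [11, 18, 18, 3, 9]
`seq[0] = seq[0] + seq[-1]` → seq = [20, 18, 18, 3, 9]
`out = seq[0]` → out = 20
So out = 20

Answer: 20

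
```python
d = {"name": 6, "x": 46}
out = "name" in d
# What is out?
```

Trace:
`d = {"name": 6, "x": 46}` → d = {'name': 6, 'x': 46}
`out = "name" in d` → out = True
So out = True

Answer: True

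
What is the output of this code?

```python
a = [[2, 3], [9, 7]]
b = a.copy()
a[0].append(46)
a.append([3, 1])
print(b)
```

Key concept: shallow copy with nested lists.
Step by step:
`a = [[2, 3], [9, 7]]` → a = [[2, 3], [9, 7]]
`b = a.copy()` → b = [[2, 3], [9, 7]]
`a[0].append(46)` → a = [[2, 3, 46], [9, 7]]; b = [[2, 3, 46], [9, 7]]
`a.append([3, 1])` → a = [[2, 3, 46], [9, 7], [3, 1]]
`print(b)` → prints [[2, 3, 46], [9, 7]]

Answer: [[2, 3, 46], [9, 7]]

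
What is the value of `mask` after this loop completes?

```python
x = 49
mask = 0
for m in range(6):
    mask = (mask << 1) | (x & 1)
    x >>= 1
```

Reverse lowest 6 bits of 49
`mask` takes the values: 0 → 1 → 2 → 4 → 8 → 17 → 35

Answer: 35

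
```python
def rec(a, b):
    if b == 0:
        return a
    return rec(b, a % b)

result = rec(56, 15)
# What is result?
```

rec(56, 15) -> rec(15, 11) -> rec(11, 4) -> rec(4, 3) -> rec(3, 1) -> rec(1, 0) -> 1

Answer: 1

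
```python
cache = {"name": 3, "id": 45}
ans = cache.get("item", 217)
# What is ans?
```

Trace:
`cache = {"name": 3, "id": 45}` → cache = {'name': 3, 'id': 45}
`ans = cache.get("item", 217)` → ans = 217
So ans = 217

Answer: 217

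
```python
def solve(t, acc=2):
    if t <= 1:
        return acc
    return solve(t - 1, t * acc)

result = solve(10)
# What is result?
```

Accumulator trace (n, acc): (10, 2) -> (9, 20) -> (8, 180) -> (7, 1440) -> (6, 10080) -> (5, 60480) -> (4, 302400) -> (3, 1209600) -> (2, 3628800) -> (1, 7257600) -> return 7257600

Answer: 7257600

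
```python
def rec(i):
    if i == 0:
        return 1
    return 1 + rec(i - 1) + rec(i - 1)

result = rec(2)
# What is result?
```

rec(i) = 1 + 2·rec(i-1), rec(0)=1. Closed form: (1+1)·2^2 - 1 = 7.

Answer: 7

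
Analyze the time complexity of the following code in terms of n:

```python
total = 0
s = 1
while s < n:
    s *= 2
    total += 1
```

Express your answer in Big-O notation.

Each loop level contributes: log n. Multiplying the contributions gives O(log n).

Answer: O(log n)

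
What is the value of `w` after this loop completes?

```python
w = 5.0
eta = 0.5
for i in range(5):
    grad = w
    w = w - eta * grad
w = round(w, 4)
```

Gradient descent: w = 5.0 * (1 - 0.5)^5
`w` takes the values: 5.0 → 2.5 → 1.25 → 0.625 → 0.3125 → 0.15625 → 0.1562

Answer: 0.1562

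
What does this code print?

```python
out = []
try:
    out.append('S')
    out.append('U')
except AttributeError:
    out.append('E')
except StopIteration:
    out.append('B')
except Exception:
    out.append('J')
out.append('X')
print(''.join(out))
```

Execution trace: 'S' (try body) → 'U' (try body, no exception) → 'X' (after the try/except). Output: SUX

Answer: SUX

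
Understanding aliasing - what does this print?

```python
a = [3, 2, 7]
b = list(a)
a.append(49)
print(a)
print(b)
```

Key concept: list() constructor creates copy.
Step by step:
`a = [3, 2, 7]` → a = [3, 2, 7]
`b = list(a)` → b = [3, 2, 7]
`a.append(49)` → a = [3, 2, 7, 49]
`print(a)` → prints [3, 2, 7, 49]
`print(b)` → prints [3, 2, 7]

Answer:
[3, 2, 7, 49]
[3, 2, 7]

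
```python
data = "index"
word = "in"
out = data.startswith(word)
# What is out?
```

Trace:
`data = "index"` → data = 'index'
`word = "in"` → word = 'in'
`out = data.startswith(word)` → out = True
So out = True

Answer: True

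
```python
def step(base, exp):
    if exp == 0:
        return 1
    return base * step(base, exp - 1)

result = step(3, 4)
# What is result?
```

step(3, 4) = 3 * 3 * 3 * 3 = 81

Answer: 81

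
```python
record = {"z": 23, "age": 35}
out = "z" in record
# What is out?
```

Trace:
`record = {"z": 23, "age": 35}` → record = {'z': 23, 'age': 35}
`out = "z" in record` → out = True
So out = True

Answer: True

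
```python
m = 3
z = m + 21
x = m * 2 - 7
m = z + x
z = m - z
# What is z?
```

Trace:
`m = 3` → m = 3
`z = m + 21` → z = 24
`x = m * 2 - 7` → x = -1
`m = z + x` → m = 23
`z = m - z` → z = -1
So z = -1

Answer: -1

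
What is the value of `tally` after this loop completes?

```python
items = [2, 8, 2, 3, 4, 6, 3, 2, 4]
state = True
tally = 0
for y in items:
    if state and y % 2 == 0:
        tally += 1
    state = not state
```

Count even values at even positions
`tally` takes the values: 0 → 1 → 2 → 3 → 4

Answer: 4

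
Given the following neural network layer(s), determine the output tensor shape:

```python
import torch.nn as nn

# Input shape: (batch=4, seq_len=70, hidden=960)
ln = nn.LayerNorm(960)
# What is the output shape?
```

Input: (4, 70, 960) -> Output: (4, 70, 960)

Answer: (4, 70, 960)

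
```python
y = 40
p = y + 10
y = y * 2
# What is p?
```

Trace:
`y = 40` → y = 40
`p = y + 10` → p = 50
`y = y * 2` → y = 80
So p = 50

Answer: 50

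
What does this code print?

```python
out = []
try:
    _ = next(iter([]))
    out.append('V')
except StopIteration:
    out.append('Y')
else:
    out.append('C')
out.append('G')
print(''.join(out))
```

Execution trace: 'Y' (except StopIteration) → 'G' (after the try/except). Output: YG

Answer: YG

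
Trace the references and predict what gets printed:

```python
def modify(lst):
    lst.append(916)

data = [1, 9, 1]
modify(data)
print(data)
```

Key concept: function modifies passed list.
Step by step:
`data = [1, 9, 1]` → data = [1, 9, 1]
`modify(data)` → data = [1, 9, 1, 916]
`print(data)` → prints [1, 9, 1, 916]

Answer: [1, 9, 1, 916]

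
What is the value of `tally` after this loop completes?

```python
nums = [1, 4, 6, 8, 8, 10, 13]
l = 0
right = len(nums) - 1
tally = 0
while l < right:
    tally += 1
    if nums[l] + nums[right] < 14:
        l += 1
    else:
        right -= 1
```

Steps to find pair summing to 14
`tally` takes the values: 0 → 1 → 2 → 3 → 4 → 5 → 6

Answer: 6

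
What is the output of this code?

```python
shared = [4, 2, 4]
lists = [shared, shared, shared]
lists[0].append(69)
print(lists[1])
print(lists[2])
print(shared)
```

Key concept: list of same reference.
Step by step:
`shared = [4, 2, 4]` → shared = [4, 2, 4]
`lists = [shared, shared, shared]` → lists = [[4, 2, 4], [4, 2, 4], [4, 2, 4]]
`lists[0].append(69)` → shared = [4, 2, 4, 69]; lists = [[4, 2, 4, 69], [4, 2, 4, 69], [4, 2, 4, 69]]
`print(lists[1])` → prints [4, 2, 4, 69]
`print(lists[2])` → prints [4, 2, 4, 69]
`print(shared)` → prints [4, 2, 4, 69]

Answer:
[4, 2, 4, 69]
[4, 2, 4, 69]
[4, 2, 4, 69]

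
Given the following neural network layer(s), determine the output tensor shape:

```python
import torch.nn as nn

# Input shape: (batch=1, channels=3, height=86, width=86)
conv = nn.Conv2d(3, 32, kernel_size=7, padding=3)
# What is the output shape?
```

Input: (1, 3, 86, 86) -> Output: (1, 32, 86, 86)

Answer: (1, 32, 86, 86)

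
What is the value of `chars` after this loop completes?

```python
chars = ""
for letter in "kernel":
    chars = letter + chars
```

Reverse 'kernel'
`chars` takes the values: "" → "k" → "ek" → "rek" → "nrek" → "enrek" → "lenrek"

Answer: "lenrek"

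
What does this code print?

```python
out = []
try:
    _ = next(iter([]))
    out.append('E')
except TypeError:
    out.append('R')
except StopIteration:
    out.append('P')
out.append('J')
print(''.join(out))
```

Execution trace: 'P' (except StopIteration) → 'J' (after the try/except). Output: PJ

Answer: PJ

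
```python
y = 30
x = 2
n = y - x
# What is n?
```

Trace:
`y = 30` → y = 30
`x = 2` → x = 2
`n = y - x` → n = 28
So n = 28

Answer: 28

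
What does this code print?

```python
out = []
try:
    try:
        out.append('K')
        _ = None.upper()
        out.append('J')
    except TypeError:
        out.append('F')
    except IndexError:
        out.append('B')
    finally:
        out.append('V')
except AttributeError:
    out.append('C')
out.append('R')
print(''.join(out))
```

Execution trace: 'K' (inner try body) → 'V' (inner finally) → 'C' (outer except AttributeError) → 'R' (after the try/except). Output: KVCR

Answer: KVCR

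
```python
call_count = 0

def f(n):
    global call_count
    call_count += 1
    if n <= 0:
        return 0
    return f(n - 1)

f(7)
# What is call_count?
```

Linear recursion stepping by 1: 8 calls from n=7 down to ≤0.

Answer: 8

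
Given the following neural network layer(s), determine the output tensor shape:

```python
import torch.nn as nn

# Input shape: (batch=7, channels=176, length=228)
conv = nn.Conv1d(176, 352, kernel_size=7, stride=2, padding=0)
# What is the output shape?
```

Input: (7, 176, 228) -> Output: (7, 352, 111)

Answer: (7, 352, 111)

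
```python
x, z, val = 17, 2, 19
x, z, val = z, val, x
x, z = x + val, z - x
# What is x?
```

Trace:
`x, z, val = 17, 2, 19` → x = 17; z = 2; val = 19
`x, z, val = z, val, x` → x = 2; z = 19; val = 17
`x, z = x + val, z - x` → x = 19; z = 17
So x = 19

Answer: 19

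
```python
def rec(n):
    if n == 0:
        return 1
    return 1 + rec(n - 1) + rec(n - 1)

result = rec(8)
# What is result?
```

rec(n) = 1 + 2·rec(n-1), rec(0)=1. Closed form: (1+1)·2^8 - 1 = 511.

Answer: 511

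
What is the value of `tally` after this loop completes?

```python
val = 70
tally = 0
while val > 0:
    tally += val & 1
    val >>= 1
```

Count set bits in 70 (binary: 0b1000110)
`tally` takes the values: 0 → 1 → 2 → 3

Answer: 3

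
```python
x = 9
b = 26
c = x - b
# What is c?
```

Trace:
`x = 9` → x = 9
`b = 26` → b = 26
`c = x - b` → c = -17
So c = -17

Answer: -17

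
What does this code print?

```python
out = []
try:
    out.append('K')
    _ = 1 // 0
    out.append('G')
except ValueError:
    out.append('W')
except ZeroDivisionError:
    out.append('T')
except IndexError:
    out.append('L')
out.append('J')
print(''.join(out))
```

Execution trace: 'K' (try body) → 'T' (except ZeroDivisionError) → 'J' (after the try/except). Output: KTJ

Answer: KTJ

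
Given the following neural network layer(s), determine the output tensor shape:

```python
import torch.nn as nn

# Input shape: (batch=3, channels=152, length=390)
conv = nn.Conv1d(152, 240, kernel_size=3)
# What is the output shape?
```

Input: (3, 152, 390) -> Output: (3, 240, 388)

Answer: (3, 240, 388)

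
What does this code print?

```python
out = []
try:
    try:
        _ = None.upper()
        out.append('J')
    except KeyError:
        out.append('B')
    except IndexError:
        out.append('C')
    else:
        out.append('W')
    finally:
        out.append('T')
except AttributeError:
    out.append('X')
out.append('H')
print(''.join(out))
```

Execution trace: 'T' (finally) → 'X' (outer except AttributeError) → 'H' (after the try/except). Output: TXH

Answer: TXH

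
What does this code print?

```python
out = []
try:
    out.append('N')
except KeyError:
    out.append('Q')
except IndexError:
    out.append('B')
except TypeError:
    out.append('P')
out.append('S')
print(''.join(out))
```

Execution trace: 'N' (try body, no exception) → 'S' (after the try/except). Output: NS

Answer: NS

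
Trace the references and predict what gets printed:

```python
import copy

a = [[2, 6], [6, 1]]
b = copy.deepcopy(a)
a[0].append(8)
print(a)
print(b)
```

Key concept: deep copy is fully independent.
Step by step:
`a = [[2, 6], [6, 1]]` → a = [[2, 6], [6, 1]]
`b = copy.deepcopy(a)` → b = [[2, 6], [6, 1]]
`a[0].append(8)` → a = [[2, 6, 8], [6, 1]]
`print(a)` → prints [[2, 6, 8], [6, 1]]
`print(b)` → prints [[2, 6], [6, 1]]

Answer:
[[2, 6, 8], [6, 1]]
[[2, 6], [6, 1]]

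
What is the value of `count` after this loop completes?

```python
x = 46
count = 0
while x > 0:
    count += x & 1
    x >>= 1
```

Count set bits in 46 (binary: 0b101110)
`count` takes the values: 0 → 1 → 2 → 3 → 4

Answer: 4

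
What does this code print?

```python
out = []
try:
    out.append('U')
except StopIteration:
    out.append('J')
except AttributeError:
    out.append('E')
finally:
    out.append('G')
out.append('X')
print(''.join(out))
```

Execution trace: 'U' (try body, no exception) → 'G' (finally) → 'X' (after the try/except). Output: UGX

Answer: UGX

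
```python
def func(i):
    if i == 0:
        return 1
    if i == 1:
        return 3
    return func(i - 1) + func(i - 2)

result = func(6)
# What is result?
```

Build up from base cases: func(0)=1, func(1)=3, func(2)=4, func(3)=7, func(4)=11, func(5)=18, func(6)=29

Answer: 29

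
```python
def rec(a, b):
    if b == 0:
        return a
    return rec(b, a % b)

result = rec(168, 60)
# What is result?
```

rec(168, 60) -> rec(60, 48) -> rec(48, 12) -> rec(12, 0) -> 12

Answer: 12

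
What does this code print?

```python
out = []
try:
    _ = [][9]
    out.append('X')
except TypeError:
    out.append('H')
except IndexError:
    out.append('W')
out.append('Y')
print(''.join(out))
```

Execution trace: 'W' (except IndexError) → 'Y' (after the try/except). Output: WY

Answer: WY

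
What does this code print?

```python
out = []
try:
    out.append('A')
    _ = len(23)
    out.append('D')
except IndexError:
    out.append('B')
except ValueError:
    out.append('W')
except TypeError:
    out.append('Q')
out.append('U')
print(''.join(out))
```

Execution trace: 'A' (try body) → 'Q' (except TypeError) → 'U' (after the try/except). Output: AQU

Answer: AQU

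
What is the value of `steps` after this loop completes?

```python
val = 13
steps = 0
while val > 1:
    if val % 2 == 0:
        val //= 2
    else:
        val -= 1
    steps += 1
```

Steps to reduce 13 to 1
`steps` takes the values: 0 → 1 → 2 → 3 → 4 → 5

Answer: 5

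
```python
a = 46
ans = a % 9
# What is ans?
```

Trace:
`a = 46` → a = 46
`ans = a % 9` → ans = 1
So ans = 1

Answer: 1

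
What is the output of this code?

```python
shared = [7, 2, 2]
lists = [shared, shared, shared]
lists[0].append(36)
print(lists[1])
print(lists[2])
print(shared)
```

Key concept: list of same reference.
Step by step:
`shared = [7, 2, 2]` → shared = [7, 2, 2]
`lists = [shared, shared, shared]` → lists = [[7, 2, 2], [7, 2, 2], [7, 2, 2]]
`lists[0].append(36)` → shared = [7, 2, 2, 36]; lists = [[7, 2, 2, 36], [7, 2, 2, 36], [7, 2, 2, 36]]
`print(lists[1])` → prints [7, 2, 2, 36]
`print(lists[2])` → prints [7, 2, 2, 36]
`print(shared)` → prints [7, 2, 2, 36]

Answer:
[7, 2, 2, 36]
[7, 2, 2, 36]
[7, 2, 2, 36]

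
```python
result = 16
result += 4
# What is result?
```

Trace:
`result = 16` → result = 16
`result += 4` → result = 20
So result = 20

Answer: 20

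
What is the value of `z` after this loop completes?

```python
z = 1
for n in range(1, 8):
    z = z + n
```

Start at 1, add 1 through 7
`z` takes the values: 1 → 2 → 4 → 7 → 11 → 16 → 22 → 29

Answer: 29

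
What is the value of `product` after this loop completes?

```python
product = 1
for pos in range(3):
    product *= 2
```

2^3 = 8
`product` takes the values: 1 → 2 → 4 → 8

Answer: 8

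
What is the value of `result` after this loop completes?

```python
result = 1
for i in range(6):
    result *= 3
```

3^6 = 729
`result` takes the values: 1 → 3 → 9 → 27 → 81 → 243 → 729

Answer: 729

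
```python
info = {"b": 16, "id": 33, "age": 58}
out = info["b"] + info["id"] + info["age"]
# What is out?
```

Trace:
`info = {"b": 16, "id": 33, "age": 58}` → info = {'b': 16, 'id': 33, 'age': 58}
`out = info["b"] + info["id"] + info["age"]` → out = 107
So out = 107

Answer: 107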